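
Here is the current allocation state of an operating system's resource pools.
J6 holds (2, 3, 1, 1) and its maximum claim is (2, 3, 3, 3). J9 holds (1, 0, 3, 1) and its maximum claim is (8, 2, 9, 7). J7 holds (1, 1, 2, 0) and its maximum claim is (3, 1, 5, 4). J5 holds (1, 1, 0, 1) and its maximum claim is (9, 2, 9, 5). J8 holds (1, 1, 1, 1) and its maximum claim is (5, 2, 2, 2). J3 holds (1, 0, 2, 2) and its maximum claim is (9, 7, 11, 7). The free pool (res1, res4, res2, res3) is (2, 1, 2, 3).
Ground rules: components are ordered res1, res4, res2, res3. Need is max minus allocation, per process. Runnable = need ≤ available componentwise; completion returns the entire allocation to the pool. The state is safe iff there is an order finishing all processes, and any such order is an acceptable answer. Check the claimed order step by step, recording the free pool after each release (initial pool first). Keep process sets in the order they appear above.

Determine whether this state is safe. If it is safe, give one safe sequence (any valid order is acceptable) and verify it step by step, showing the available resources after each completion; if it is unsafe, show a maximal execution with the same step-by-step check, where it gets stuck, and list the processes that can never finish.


UNSAFE — no complete ordering exists.
Key observation: after J6, J7, J8 complete, (6, 6, 6, 5) is the best the pool ever gets, yet each leftover process wants more res1.
A maximal execution: J6, J7, J8 — then nothing else fits. Verifying each step:
  pool = (2, 1, 2, 3)
  J6 needs (0, 0, 2, 2) <= (2, 1, 2, 3) -> finishes; pool += (2, 3, 1, 1) = (4, 4, 3, 4)
  J7 needs (2, 0, 3, 4) <= (4, 4, 3, 4) -> finishes; pool += (1, 1, 2, 0) = (5, 5, 5, 4)
  J8 needs (4, 1, 1, 1) <= (5, 5, 5, 4) -> finishes; pool += (1, 1, 1, 1) = (6, 6, 6, 5)
  J9 cannot run: need (7, 2, 6, 6) vs free (6, 6, 6, 5) (insufficient res1 and res3)
  J5 cannot run: need (8, 1, 9, 4) vs free (6, 6, 6, 5) (insufficient res1 and res2)
  J3 cannot run: need (8, 7, 9, 5) vs free (6, 6, 6, 5) (insufficient res1, res4 and res2)
Permanently blocked: J9, J5 and J3.


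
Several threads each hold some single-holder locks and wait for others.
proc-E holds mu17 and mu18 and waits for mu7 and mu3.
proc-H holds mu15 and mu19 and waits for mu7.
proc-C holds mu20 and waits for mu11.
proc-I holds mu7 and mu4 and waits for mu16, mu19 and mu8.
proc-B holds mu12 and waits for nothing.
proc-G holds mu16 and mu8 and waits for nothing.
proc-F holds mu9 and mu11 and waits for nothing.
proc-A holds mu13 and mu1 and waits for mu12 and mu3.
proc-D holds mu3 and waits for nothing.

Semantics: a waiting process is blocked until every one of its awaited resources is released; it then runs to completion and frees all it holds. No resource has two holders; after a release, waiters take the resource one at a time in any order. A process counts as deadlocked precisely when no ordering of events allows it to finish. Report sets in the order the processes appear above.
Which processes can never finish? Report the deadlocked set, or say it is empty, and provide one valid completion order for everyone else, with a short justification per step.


Deadlocked set: proc-E, proc-H and proc-I.
Key observation: the waits loop around proc-I -> proc-H -> proc-I with no way out; proc-E waits into the deadlock from upstream.
A valid finishing order for the others: proc-F, proc-B, proc-D, proc-G, proc-C, proc-A.
Check, step by step:
  proc-F waits on nothing -> runs at once and releases mu9 and mu11
  proc-B waits on nothing -> runs at once and releases mu12
  proc-D waits on nothing -> runs at once and releases mu3
  proc-G waits on nothing -> runs at once and releases mu16 and mu8
  proc-C: everything it awaited (mu11) is free; runs, freeing mu20
  proc-A: everything it awaited (mu12 and mu3) is free; runs, freeing mu13 and mu1


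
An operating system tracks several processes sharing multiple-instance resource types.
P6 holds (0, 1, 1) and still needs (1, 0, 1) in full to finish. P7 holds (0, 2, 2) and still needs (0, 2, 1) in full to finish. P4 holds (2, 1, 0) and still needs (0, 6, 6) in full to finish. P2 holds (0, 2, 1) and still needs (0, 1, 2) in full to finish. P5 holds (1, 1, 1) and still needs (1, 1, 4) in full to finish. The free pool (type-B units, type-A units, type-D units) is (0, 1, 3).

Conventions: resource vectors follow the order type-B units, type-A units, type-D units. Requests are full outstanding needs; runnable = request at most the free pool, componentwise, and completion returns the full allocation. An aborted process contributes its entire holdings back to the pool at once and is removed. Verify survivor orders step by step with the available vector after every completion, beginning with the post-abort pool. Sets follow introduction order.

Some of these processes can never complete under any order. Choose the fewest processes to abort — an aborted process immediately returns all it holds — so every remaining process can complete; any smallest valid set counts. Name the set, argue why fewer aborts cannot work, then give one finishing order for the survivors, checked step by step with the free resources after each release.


Abort P4.
Key observation: before aborting P4, P5 was permanently blocked — no order could ever run it; afterwards it completes at step 3.
Why nothing smaller works: aborting no one leaves the state deadlocked as given.
Survivors finish in the order: P2, P7, P5, P6. Walking it through (pool after the aborts first):
  pool = (2, 2, 3)
  P2: need (0, 1, 2) fits (2, 2, 3); releases (0, 2, 1), pool now (2, 4, 4)
  P7: need (0, 2, 1) fits (2, 4, 4); releases (0, 2, 2), pool now (2, 6, 6)
  P5: need (1, 1, 4) fits (2, 6, 6); releases (1, 1, 1), pool now (3, 7, 7)
  P6: need (1, 0, 1) fits (3, 7, 7); releases (0, 1, 1), pool now (3, 8, 8)


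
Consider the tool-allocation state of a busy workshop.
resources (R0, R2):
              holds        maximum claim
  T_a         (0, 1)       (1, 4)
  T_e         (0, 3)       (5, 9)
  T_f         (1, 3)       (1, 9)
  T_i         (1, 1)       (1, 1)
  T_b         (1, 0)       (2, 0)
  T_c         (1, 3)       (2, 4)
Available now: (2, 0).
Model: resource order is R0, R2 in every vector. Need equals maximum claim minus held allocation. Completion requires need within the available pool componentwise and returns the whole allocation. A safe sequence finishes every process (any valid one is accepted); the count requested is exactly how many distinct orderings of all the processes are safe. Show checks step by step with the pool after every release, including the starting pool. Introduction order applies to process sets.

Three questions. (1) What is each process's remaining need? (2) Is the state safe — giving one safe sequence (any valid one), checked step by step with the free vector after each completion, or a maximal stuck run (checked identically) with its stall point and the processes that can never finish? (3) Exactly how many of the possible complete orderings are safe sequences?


(1) Remaining need (order R0, R2):
  T_a: (1, 3)
  T_e: (5, 6)
  T_f: (0, 6)
  T_i: (0, 0)
  T_b: (1, 0)
  T_c: (1, 1)
(2) The state is UNSAFE.
Key observation: T_i, T_b, T_c, T_a can finish, but then (5, 5) is all there is, and the blocked group's R2 demands exceed it.
The run T_i, T_b, T_c, T_a cannot be extended any further. Verifying each step:
  pool = (2, 0)
  run T_i (needs (0, 0), free (2, 0)); after release of (1, 1) the pool is (3, 1)
  run T_b (needs (1, 0), free (3, 1)); after release of (1, 0) the pool is (4, 1)
  run T_c (needs (1, 1), free (4, 1)); after release of (1, 3) the pool is (5, 4)
  run T_a (needs (1, 3), free (5, 4)); after release of (0, 1) the pool is (5, 5)
  blocked: T_e wants (5, 6), pool (5, 5) — not enough R2
  blocked: T_f wants (0, 6), pool (5, 5) — not enough R2
Never able to finish: T_e and T_f.
(3) Exactly 0 of the possible complete orderings are safe sequences.


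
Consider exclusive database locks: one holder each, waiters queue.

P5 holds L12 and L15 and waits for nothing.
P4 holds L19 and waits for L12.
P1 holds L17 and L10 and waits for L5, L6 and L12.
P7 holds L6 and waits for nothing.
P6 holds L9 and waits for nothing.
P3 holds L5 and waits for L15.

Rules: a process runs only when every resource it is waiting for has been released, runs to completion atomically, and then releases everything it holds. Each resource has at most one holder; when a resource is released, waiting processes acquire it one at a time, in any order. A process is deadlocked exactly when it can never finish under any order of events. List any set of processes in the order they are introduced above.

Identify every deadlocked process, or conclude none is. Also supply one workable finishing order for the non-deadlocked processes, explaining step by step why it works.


Nothing here is deadlocked.
Key observation: the waits form no ring: some process can always run, and its releases unblock the others one by one.
One completion order for the rest: P5, P6, P3, P4, P7, P1.
Check, step by step:
  P5 waits on nothing -> runs at once and releases L12 and L15
  P6 waits on nothing -> runs at once and releases L9
  run P3 (all its waits — L15 — are resolved); releases L5
  run P4 (all its waits — L12 — are resolved); releases L19
  P7 waits on nothing -> runs at once and releases L6
  run P1 (all its waits — L5, L6 and L12 — are resolved); releases L17 and L10


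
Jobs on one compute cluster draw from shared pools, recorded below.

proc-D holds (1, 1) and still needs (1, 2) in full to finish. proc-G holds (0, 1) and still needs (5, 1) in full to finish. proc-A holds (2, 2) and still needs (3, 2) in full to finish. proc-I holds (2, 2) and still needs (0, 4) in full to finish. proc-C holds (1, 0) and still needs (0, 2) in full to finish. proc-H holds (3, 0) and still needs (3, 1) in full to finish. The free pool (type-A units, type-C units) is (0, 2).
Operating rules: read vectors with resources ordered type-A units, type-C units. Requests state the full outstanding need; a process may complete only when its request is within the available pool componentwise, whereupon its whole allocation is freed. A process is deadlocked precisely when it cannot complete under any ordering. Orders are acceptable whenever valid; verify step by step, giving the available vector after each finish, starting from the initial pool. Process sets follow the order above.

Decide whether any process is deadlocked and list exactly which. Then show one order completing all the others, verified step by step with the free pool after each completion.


Deadlocked set: proc-G, proc-A, proc-I and proc-H.
Key observation: after proc-C, proc-D the pool peaks at (2, 3), and each blocked process is short somewhere: proc-G on type-A units; proc-A on type-A units; proc-I on type-C units; proc-H on type-A units.
The rest can finish in the order proc-C, proc-D. Walking it through:
  pool = (0, 2)
  proc-C: need (0, 2) fits (0, 2); releases (1, 0), pool now (1, 2)
  proc-D: need (1, 2) fits (1, 2); releases (1, 1), pool now (2, 3)
The stuck group stays short no matter what:
  proc-G cannot run: need (5, 1) vs free (2, 3) (insufficient type-A units)
  proc-A cannot run: need (3, 2) vs free (2, 3) (insufficient type-A units)
  proc-I cannot run: need (0, 4) vs free (2, 3) (insufficient type-C units)
  proc-H cannot run: need (3, 1) vs free (2, 3) (insufficient type-A units)


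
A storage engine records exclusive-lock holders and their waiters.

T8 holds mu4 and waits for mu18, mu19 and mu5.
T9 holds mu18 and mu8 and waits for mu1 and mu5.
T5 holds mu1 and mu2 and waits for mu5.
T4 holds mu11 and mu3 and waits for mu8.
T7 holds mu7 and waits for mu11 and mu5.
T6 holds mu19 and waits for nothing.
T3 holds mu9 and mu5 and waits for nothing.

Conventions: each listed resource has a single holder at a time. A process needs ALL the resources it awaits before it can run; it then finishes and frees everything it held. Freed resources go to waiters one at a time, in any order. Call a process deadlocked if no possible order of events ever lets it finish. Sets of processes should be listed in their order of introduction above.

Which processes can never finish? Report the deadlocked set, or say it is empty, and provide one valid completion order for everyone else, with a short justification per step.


The deadlocked set is empty.
Key observation: the wait relation is loop-free; peeling off processes with no waits unwinds the whole state.
One completion order for the rest: T3, T5, T9, T6, T8, T4, T7.
Verifying each step:
  T3: no waits; runs immediately, freeing mu9 and mu5
  T5 waits on mu5 — all released -> runs and releases mu1 and mu2
  T9 waits on mu1 and mu5 — all released -> runs and releases mu18 and mu8
  T6: no waits; runs immediately, freeing mu19
  T8 waits on mu18, mu19 and mu5 — all released -> runs and releases mu4
  T4 waits on mu8 — all released -> runs and releases mu11 and mu3
  T7 waits on mu11 and mu5 — all released -> runs and releases mu7


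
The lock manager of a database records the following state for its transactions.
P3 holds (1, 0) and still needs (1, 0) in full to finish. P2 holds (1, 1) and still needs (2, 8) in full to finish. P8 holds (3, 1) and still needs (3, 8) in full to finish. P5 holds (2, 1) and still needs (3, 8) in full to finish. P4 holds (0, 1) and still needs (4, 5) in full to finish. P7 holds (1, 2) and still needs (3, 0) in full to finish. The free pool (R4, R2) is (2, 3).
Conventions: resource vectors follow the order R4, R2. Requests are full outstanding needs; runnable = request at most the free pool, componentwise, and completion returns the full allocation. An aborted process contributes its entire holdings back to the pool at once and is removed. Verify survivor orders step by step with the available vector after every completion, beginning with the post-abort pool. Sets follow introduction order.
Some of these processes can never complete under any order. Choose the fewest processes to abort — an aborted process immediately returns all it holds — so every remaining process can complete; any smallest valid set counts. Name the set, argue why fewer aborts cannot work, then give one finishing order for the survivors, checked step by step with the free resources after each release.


The answer: abort P8 and P5.
Key observation: P2 had no path to completion before; after the abort of P8 and P5 ((5, 2) returned), step 4 is where it fits.
No one abort is enough; case by case: P3 alone leaves P2 blocked (short on R2); P2 alone leaves P8 blocked (short on R2); P8 alone leaves P2 blocked (short on R2); P5 alone leaves P2 blocked (short on R2); P4 alone leaves P2 blocked (short on R2); P7 alone leaves P2 blocked (short on R2).
One survivor order: P3, P4, P7, P2. Walking it through (post-abort pool first):
  pool = (7, 5)
  run P3 (needs (1, 0), free (7, 5)); after release of (1, 0) the pool is (8, 5)
  run P4 (needs (4, 5), free (8, 5)); after release of (0, 1) the pool is (8, 6)
  run P7 (needs (3, 0), free (8, 6)); after release of (1, 2) the pool is (9, 8)
  run P2 (needs (2, 8), free (9, 8)); after release of (1, 1) the pool is (10, 9)


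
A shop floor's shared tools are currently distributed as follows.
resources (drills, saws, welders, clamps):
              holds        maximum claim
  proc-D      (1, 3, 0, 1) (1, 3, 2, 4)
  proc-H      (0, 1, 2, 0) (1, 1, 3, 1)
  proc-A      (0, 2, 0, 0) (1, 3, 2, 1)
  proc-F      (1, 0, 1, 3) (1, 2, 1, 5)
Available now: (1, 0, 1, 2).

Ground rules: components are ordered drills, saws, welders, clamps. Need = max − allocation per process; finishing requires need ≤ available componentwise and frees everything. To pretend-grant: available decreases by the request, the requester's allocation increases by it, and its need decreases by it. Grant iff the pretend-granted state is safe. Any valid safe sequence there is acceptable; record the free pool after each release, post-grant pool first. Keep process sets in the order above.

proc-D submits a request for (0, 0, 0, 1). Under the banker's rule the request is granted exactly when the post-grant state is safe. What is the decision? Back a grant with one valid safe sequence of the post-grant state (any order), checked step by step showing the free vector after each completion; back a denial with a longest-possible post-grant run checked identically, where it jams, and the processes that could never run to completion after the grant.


DENY — the pretend-granted state is unsafe.
Key observation: after proc-H, proc-A complete, (1, 3, 3, 1) is the best the pool ever gets, yet each leftover process wants more clamps.
On the post-grant state, proc-H, proc-A is a maximal run — nothing extends it. Step-by-step check:
  pool = (1, 0, 1, 1)
  run proc-H (needs (1, 0, 1, 1), free (1, 0, 1, 1)); after release of (0, 1, 2, 0) the pool is (1, 1, 3, 1)
  run proc-A (needs (1, 1, 2, 1), free (1, 1, 3, 1)); after release of (0, 2, 0, 0) the pool is (1, 3, 3, 1)
  proc-D cannot run: need (0, 0, 2, 2) vs free (1, 3, 3, 1) (insufficient clamps)
  proc-F cannot run: need (0, 2, 0, 2) vs free (1, 3, 3, 1) (insufficient clamps)
Processes that could never finish after the grant: proc-D and proc-F.


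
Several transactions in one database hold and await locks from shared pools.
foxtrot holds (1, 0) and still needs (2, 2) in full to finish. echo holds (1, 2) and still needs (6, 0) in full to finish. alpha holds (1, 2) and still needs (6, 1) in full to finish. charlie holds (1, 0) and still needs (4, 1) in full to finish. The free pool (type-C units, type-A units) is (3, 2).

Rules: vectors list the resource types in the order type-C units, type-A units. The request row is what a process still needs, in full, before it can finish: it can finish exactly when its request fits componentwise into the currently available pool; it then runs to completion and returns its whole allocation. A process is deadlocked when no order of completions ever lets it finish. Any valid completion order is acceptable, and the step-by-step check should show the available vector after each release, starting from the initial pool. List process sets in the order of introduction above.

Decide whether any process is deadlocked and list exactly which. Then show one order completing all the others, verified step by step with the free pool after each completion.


Deadlocked set: echo and alpha.
Key observation: type-C units is the bottleneck — with foxtrot, charlie done the pool holds (5, 2), short of every remaining need.
One completion order for the rest: foxtrot, charlie. Step-by-step check:
  pool = (3, 2)
  foxtrot: need (2, 2) fits (3, 2); releases (1, 0), pool now (4, 2)
  charlie: need (4, 1) fits (4, 2); releases (1, 0), pool now (5, 2)
None of the blocked processes ever fits:
  echo still needs (6, 0) but only (5, 2) is free — short on type-C units
  alpha still needs (6, 1) but only (5, 2) is free — short on type-C units


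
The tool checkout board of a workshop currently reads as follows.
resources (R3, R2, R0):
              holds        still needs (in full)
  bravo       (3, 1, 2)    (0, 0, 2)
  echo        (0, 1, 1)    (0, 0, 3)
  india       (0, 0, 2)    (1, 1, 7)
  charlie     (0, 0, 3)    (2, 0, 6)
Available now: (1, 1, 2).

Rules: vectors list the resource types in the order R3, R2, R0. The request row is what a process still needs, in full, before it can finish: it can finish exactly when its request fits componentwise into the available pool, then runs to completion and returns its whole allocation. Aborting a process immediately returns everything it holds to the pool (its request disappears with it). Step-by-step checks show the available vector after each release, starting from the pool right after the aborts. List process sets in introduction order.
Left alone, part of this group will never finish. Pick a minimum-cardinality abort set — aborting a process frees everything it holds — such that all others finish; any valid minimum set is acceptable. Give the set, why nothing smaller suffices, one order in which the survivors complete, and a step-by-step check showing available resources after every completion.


Abort india.
Key observation: charlie was stuck for good until india gave back (0, 0, 2); in the order shown it finishes at step 3.
No smaller set exists: with zero aborts the deadlock remains.
Survivors finish in the order: bravo, echo, charlie. Step-by-step check (pool after the aborts first):
  pool = (1, 1, 4)
  bravo needs (0, 0, 2) <= (1, 1, 4) -> finishes; pool += (3, 1, 2) = (4, 2, 6)
  echo needs (0, 0, 3) <= (4, 2, 6) -> finishes; pool += (0, 1, 1) = (4, 3, 7)
  charlie needs (2, 0, 6) <= (4, 3, 7) -> finishes; pool += (0, 0, 3) = (4, 3, 10)


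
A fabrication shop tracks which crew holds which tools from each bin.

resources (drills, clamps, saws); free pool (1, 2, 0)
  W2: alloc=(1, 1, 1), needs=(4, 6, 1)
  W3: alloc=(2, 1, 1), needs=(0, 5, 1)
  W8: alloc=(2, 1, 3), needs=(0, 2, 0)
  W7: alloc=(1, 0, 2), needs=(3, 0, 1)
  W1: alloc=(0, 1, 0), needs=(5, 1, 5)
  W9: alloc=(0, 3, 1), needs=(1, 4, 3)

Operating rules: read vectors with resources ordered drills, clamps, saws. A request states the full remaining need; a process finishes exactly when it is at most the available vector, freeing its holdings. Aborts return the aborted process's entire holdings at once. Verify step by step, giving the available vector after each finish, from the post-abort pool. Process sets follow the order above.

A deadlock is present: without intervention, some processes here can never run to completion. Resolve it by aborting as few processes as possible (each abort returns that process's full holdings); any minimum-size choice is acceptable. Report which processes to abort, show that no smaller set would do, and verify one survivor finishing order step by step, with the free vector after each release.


Abort W1.
Key observation: the returned (0, 1, 0) from W1 is what brings W9 — unrunnable before, under any order — into play at step 3.
No smaller set exists: with zero aborts the deadlock remains.
Survivors finish in the order: W8, W7, W9, W2, W3. Walking it through (pool after the aborts first):
  pool = (1, 3, 0)
  W8: need (0, 2, 0) fits (1, 3, 0); releases (2, 1, 3), pool now (3, 4, 3)
  W7: need (3, 0, 1) fits (3, 4, 3); releases (1, 0, 2), pool now (4, 4, 5)
  W9: need (1, 4, 3) fits (4, 4, 5); releases (0, 3, 1), pool now (4, 7, 6)
  W2: need (4, 6, 1) fits (4, 7, 6); releases (1, 1, 1), pool now (5, 8, 7)
  W3: need (0, 5, 1) fits (5, 8, 7); releases (2, 1, 1), pool now (7, 9, 8)


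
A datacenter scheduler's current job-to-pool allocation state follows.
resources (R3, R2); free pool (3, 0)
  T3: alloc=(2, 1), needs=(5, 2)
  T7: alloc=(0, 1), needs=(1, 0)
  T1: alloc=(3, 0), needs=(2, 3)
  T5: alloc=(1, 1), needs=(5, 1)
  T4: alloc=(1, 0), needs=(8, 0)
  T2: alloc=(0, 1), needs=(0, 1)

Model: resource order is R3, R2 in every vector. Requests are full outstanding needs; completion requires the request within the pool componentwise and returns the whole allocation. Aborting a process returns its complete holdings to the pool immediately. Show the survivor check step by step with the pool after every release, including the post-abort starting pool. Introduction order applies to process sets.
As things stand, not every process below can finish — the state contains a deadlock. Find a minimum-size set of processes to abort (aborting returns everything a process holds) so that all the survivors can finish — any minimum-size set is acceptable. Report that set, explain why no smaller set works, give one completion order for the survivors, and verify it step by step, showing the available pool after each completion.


Minimum abort set: T3.
Key observation: no ordering could ever have run T5 before the abort of T3; with (2, 1) back in the pool it fits at step 2.
No smaller set exists: with zero aborts the deadlock remains.
One survivor order: T2, T5, T7, T1, T4. Check, step by step (post-abort pool first):
  pool = (5, 1)
  T2: need (0, 1) fits (5, 1); releases (0, 1), pool now (5, 2)
  T5: need (5, 1) fits (5, 2); releases (1, 1), pool now (6, 3)
  T7: need (1, 0) fits (6, 3); releases (0, 1), pool now (6, 4)
  T1: need (2, 3) fits (6, 4); releases (3, 0), pool now (9, 4)
  T4: need (8, 0) fits (9, 4); releases (1, 0), pool now (10, 4)


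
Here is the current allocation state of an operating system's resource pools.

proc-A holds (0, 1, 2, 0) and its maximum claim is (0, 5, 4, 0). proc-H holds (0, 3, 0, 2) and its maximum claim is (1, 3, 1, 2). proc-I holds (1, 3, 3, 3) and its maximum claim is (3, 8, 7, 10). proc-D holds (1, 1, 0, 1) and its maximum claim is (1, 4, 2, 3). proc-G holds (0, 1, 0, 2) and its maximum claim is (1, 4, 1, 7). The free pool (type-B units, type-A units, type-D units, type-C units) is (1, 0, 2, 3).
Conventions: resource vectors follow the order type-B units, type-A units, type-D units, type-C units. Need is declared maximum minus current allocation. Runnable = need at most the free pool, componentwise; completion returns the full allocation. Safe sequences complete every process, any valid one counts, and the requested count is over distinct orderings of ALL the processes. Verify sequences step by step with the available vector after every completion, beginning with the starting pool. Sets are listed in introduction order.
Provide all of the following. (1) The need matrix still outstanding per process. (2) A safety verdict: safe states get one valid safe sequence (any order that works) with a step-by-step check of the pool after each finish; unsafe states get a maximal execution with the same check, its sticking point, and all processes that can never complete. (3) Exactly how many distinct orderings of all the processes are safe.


(1) Outstanding need per process (order type-B units, type-A units, type-D units, type-C units):
  proc-A: (0, 4, 2, 0)
  proc-H: (1, 0, 1, 0)
  proc-I: (2, 5, 4, 7)
  proc-D: (0, 3, 2, 2)
  proc-G: (1, 3, 1, 5)
(2) SAFE — a valid safe sequence is proc-H, proc-G, proc-A, proc-D, proc-I.
Key observation: at proc-H the run first touches a limit — (1, 0, 1, 0) against (1, 0, 2, 3), exact on a resource it actually requests.
Walking it through:
  pool = (1, 0, 2, 3)
  proc-H: need (1, 0, 1, 0) fits (1, 0, 2, 3); releases (0, 3, 0, 2), pool now (1, 3, 2, 5)
  proc-G: need (1, 3, 1, 5) fits (1, 3, 2, 5); releases (0, 1, 0, 2), pool now (1, 4, 2, 7)
  proc-A: need (0, 4, 2, 0) fits (1, 4, 2, 7); releases (0, 1, 2, 0), pool now (1, 5, 4, 7)
  proc-D: need (0, 3, 2, 2) fits (1, 5, 4, 7); releases (1, 1, 0, 1), pool now (2, 6, 4, 8)
  proc-I: need (2, 5, 4, 7) fits (2, 6, 4, 8); releases (1, 3, 3, 3), pool now (3, 9, 7, 11)
(3) Exactly 4 of the possible complete orderings are safe sequences.


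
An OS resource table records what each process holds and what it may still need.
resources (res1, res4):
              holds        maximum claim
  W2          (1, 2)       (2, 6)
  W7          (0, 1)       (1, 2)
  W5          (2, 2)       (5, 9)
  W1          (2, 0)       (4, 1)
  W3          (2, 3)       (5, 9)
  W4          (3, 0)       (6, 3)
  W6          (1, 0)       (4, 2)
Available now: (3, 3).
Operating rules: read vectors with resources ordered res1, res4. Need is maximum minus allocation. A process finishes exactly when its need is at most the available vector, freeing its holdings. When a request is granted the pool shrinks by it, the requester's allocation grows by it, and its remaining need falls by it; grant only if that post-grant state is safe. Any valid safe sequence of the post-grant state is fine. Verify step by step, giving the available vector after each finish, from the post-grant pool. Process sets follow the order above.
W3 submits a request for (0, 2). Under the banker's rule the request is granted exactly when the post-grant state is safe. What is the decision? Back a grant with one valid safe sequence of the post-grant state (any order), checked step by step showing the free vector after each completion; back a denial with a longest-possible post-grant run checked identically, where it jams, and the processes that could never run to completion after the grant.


DENY — the pretend-granted state is unsafe.
Key observation: the wall is res4: completing W7, W6, W1 brings the pool only to (6, 2), and all the rest need more.
On the post-grant state, W7, W6, W1 is a maximal run — nothing extends it. Walking it through:
  pool = (3, 1)
  W7 needs (1, 1) <= (3, 1) -> finishes; pool += (0, 1) = (3, 2)
  W6 needs (3, 2) <= (3, 2) -> finishes; pool += (1, 0) = (4, 2)
  W1 needs (2, 1) <= (4, 2) -> finishes; pool += (2, 0) = (6, 2)
  W2 still needs (1, 4) but only (6, 2) is free — short on res4
  W5 still needs (3, 7) but only (6, 2) is free — short on res4
  W3 still needs (3, 4) but only (6, 2) is free — short on res4
  W4 still needs (3, 3) but only (6, 2) is free — short on res4
Had the request been granted, W2, W5, W3 and W4 could never finish.


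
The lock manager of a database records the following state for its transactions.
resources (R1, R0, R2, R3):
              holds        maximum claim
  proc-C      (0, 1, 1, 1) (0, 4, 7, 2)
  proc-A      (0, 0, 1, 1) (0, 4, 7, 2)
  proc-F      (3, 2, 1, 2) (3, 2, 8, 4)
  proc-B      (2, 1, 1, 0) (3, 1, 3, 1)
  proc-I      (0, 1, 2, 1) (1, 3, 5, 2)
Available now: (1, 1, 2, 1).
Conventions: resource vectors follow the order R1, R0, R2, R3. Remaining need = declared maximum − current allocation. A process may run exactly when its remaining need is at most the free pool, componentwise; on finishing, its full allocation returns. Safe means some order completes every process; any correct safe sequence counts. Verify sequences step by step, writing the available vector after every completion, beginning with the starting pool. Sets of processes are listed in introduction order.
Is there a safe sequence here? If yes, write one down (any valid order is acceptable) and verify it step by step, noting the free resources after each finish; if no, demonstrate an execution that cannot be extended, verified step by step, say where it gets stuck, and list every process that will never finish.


UNSAFE.
Key observation: the wall is R2: completing proc-B, proc-I brings the pool only to (3, 3, 5, 2), and all the rest need more.
Going as far as possible: proc-B, proc-I; after that, nothing fits. Step-by-step check:
  pool = (1, 1, 2, 1)
  proc-B needs (1, 0, 2, 1) <= (1, 1, 2, 1) -> finishes; pool += (2, 1, 1, 0) = (3, 2, 3, 1)
  proc-I needs (1, 2, 3, 1) <= (3, 2, 3, 1) -> finishes; pool += (0, 1, 2, 1) = (3, 3, 5, 2)
  blocked: proc-C wants (0, 3, 6, 1), pool (3, 3, 5, 2) — not enough R2
  blocked: proc-A wants (0, 4, 6, 1), pool (3, 3, 5, 2) — not enough R0 and R2
  blocked: proc-F wants (0, 0, 7, 2), pool (3, 3, 5, 2) — not enough R2
Never able to finish: proc-C, proc-A and proc-F.


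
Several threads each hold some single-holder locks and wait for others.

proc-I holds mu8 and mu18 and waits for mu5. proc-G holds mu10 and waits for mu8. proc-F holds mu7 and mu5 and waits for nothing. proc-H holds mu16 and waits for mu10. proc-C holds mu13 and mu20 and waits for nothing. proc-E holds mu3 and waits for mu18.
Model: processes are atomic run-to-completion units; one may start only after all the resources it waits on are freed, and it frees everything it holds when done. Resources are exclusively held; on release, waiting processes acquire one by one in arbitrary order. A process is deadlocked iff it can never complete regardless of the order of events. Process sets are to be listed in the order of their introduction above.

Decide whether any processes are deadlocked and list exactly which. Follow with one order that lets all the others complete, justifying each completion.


No process is deadlocked.
Key observation: although several processes wait, no cycle exists — each chain bottoms out at a free runner.
A valid finishing order for the others: proc-F, proc-C, proc-I, proc-E, proc-G, proc-H.
Step-by-step check:
  run proc-F (it waits on nothing); releases mu7 and mu5
  run proc-C (it waits on nothing); releases mu13 and mu20
  proc-I: everything it awaited (mu5) is free; runs, freeing mu8 and mu18
  proc-E: everything it awaited (mu18) is free; runs, freeing mu3
  proc-G: everything it awaited (mu8) is free; runs, freeing mu10
  proc-H: everything it awaited (mu10) is free; runs, freeing mu16


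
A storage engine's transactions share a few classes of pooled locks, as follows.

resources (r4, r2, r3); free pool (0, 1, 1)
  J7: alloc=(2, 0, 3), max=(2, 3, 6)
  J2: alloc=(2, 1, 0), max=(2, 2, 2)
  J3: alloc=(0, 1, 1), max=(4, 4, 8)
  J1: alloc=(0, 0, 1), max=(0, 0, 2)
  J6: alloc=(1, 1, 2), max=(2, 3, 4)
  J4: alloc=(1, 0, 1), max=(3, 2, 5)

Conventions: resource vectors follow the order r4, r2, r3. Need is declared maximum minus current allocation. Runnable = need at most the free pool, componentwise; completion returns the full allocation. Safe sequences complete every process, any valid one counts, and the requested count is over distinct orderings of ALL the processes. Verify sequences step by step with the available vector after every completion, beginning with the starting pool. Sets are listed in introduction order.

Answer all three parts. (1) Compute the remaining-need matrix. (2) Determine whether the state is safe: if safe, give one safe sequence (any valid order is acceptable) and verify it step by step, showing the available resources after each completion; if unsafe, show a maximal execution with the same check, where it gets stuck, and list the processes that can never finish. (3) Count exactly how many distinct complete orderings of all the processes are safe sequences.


(1) Need matrix, components ordered r4, r2, r3:
  J7: (0, 3, 3)
  J2: (0, 1, 2)
  J3: (4, 3, 7)
  J1: (0, 0, 1)
  J6: (1, 2, 2)
  J4: (2, 2, 4)
(2) SAFE. One safe sequence: J1, J2, J6, J4, J7, J3.
Key observation: the order's first zero-slack moment is J1 ((0, 0, 1) needed, (0, 1, 1) free — a requested resource with nothing to spare).
Step-by-step check:
  pool = (0, 1, 1)
  J1: need (0, 0, 1) fits (0, 1, 1); releases (0, 0, 1), pool now (0, 1, 2)
  J2: need (0, 1, 2) fits (0, 1, 2); releases (2, 1, 0), pool now (2, 2, 2)
  J6: need (1, 2, 2) fits (2, 2, 2); releases (1, 1, 2), pool now (3, 3, 4)
  J4: need (2, 2, 4) fits (3, 3, 4); releases (1, 0, 1), pool now (4, 3, 5)
  J7: need (0, 3, 3) fits (4, 3, 5); releases (2, 0, 3), pool now (6, 3, 8)
  J3: need (4, 3, 7) fits (6, 3, 8); releases (0, 1, 1), pool now (6, 4, 9)
(3) The exact count: 3 of the possible complete orderings are safe sequences.


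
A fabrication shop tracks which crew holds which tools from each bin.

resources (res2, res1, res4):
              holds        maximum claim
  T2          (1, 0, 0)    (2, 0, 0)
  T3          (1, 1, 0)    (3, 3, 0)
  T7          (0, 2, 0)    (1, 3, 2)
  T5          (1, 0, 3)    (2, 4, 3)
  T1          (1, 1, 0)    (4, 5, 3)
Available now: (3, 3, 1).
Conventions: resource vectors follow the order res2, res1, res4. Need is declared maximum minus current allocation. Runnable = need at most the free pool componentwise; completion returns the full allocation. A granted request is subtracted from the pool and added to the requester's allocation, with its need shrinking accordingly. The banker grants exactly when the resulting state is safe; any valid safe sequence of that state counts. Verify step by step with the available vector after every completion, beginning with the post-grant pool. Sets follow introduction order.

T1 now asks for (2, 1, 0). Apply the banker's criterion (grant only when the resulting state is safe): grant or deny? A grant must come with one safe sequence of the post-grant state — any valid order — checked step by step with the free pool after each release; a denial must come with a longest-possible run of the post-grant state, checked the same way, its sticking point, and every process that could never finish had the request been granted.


DENY. Granting would leave the state unsafe.
Key observation: after T2, T3 the pool peaks at (3, 3, 1), and each blocked process is short somewhere: T7 on res4; T5 on res1; T1 on res4.
On the post-grant state, T2, T3 is a maximal run — nothing extends it. Verifying each step:
  pool = (1, 2, 1)
  T2: need (1, 0, 0) fits (1, 2, 1); releases (1, 0, 0), pool now (2, 2, 1)
  T3: need (2, 2, 0) fits (2, 2, 1); releases (1, 1, 0), pool now (3, 3, 1)
  blocked: T7 wants (1, 1, 2), pool (3, 3, 1) — not enough res4
  blocked: T5 wants (1, 4, 0), pool (3, 3, 1) — not enough res1
  blocked: T1 wants (1, 3, 3), pool (3, 3, 1) — not enough res4
Had the request been granted, T7, T5 and T1 could never finish.


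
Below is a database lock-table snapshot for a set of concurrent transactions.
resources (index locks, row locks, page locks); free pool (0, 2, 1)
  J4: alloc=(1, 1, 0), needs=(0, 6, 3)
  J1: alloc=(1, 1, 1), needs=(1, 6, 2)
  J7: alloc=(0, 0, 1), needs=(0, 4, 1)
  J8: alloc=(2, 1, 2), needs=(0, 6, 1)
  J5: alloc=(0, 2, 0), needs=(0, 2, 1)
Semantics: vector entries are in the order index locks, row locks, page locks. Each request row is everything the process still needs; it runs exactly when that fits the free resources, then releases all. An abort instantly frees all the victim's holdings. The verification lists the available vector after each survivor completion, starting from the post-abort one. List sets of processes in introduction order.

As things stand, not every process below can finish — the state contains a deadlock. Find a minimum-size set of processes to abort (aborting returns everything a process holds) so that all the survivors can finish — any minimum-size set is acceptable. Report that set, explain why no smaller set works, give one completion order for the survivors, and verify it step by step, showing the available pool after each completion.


Minimum abort set: J4 and J1.
Key observation: aborting J4 and J1 returns (2, 2, 1), and J8 — hopeless before — runs at step 2 with the returned capacity in the pool.
Why nothing smaller works — every single abort fails: J4 alone leaves J1 blocked (short on row locks); J1 alone leaves J4 blocked (short on row locks); J7 alone leaves J4 blocked (short on row locks and page locks); J8 alone leaves J4 blocked (short on row locks); J5 alone leaves J4 blocked (short on row locks and page locks).
The survivors complete as J5, J8, J7. Walking it through (starting from the post-abort pool):
  pool = (2, 4, 2)
  J5 needs (0, 2, 1) <= (2, 4, 2) -> finishes; pool += (0, 2, 0) = (2, 6, 2)
  J8 needs (0, 6, 1) <= (2, 6, 2) -> finishes; pool += (2, 1, 2) = (4, 7, 4)
  J7 needs (0, 4, 1) <= (4, 7, 4) -> finishes; pool += (0, 0, 1) = (4, 7, 5)


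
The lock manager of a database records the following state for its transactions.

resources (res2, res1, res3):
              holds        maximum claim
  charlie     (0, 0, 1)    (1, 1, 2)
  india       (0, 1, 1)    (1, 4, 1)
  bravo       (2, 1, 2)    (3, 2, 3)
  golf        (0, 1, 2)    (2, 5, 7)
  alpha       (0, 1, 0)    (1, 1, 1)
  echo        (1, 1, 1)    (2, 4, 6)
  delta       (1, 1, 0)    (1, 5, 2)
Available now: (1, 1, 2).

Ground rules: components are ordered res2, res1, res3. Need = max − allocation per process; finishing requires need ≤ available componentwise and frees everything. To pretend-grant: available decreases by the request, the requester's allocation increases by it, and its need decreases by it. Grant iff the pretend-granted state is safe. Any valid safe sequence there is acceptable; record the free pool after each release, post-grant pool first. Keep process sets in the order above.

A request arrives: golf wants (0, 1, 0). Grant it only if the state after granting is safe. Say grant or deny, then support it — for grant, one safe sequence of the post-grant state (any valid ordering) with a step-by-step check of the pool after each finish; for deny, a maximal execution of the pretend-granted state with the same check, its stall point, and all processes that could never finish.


DENY. Granting would leave the state unsafe.
Key observation: the pool after alpha, bravo, charlie is (3, 2, 5); every surviving request exceeds it in res1, so progress ends there.
On the post-grant state, alpha, bravo, charlie is a maximal run — nothing extends it. Walking it through:
  pool = (1, 0, 2)
  alpha: need (1, 0, 1) fits (1, 0, 2); releases (0, 1, 0), pool now (1, 1, 2)
  bravo: need (1, 1, 1) fits (1, 1, 2); releases (2, 1, 2), pool now (3, 2, 4)
  charlie: need (1, 1, 1) fits (3, 2, 4); releases (0, 0, 1), pool now (3, 2, 5)
  blocked: india wants (1, 3, 0), pool (3, 2, 5) — not enough res1
  blocked: golf wants (2, 3, 5), pool (3, 2, 5) — not enough res1
  blocked: echo wants (1, 3, 5), pool (3, 2, 5) — not enough res1
  blocked: delta wants (0, 4, 2), pool (3, 2, 5) — not enough res1
Processes that could never finish after the grant: india, golf, echo and delta.
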